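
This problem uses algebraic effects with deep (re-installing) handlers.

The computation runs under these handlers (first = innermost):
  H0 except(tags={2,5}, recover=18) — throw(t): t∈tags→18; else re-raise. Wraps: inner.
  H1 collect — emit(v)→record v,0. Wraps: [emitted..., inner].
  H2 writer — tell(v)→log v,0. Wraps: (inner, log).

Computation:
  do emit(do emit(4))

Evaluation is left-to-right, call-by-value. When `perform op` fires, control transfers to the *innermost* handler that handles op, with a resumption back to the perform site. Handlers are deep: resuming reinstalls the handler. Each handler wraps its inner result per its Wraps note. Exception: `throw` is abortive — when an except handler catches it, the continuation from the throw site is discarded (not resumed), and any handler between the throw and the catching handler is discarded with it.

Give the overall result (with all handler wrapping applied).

Step-by-step:
emit(4) @ H1 ⇒ out+=4
emit(0) @ H1 ⇒ out+=0
H0 returns 0
H1 returns [4, 0, 0]
H2 returns ([4, 0, 0], ())
= ([4, 0, 0], ())

Answer: ([4, 0, 0], ())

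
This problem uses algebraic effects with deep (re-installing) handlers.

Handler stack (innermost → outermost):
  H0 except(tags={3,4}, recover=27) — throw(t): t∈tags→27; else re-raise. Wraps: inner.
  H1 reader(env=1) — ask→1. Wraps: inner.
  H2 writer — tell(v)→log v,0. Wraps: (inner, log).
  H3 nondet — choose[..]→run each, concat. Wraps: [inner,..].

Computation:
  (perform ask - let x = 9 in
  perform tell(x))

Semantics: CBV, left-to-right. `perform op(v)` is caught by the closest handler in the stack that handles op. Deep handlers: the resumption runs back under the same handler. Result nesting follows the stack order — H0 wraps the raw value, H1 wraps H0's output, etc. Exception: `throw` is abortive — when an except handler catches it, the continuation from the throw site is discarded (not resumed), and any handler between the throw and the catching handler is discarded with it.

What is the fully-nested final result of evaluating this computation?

Evaluation trace:
ask @ H1 ⇒ 1
tell(9) @ H2 ⇒ log+=9
H0 returns 1
H1 returns 1
H2 returns (1, (9))
H3 returns [(1, (9))]
= [(1, (9))]

Answer: [(1, (9))]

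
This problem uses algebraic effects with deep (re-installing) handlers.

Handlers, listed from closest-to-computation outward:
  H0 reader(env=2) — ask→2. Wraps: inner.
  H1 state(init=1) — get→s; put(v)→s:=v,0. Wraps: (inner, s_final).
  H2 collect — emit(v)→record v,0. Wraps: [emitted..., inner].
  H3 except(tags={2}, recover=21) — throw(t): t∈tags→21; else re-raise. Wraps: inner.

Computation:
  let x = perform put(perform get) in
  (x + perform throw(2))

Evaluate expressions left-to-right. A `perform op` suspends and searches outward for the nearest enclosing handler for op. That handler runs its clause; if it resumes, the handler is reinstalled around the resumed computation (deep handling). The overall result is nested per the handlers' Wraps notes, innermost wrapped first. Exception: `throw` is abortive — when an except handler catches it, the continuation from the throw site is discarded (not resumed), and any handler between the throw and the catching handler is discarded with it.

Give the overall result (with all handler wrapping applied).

Step-by-step:
get @ H1 ⇒ 1
put(1) @ H1 ⇒ s:=1
throw(2) @ H3 caught ⇒ 21
= 21

Answer: 21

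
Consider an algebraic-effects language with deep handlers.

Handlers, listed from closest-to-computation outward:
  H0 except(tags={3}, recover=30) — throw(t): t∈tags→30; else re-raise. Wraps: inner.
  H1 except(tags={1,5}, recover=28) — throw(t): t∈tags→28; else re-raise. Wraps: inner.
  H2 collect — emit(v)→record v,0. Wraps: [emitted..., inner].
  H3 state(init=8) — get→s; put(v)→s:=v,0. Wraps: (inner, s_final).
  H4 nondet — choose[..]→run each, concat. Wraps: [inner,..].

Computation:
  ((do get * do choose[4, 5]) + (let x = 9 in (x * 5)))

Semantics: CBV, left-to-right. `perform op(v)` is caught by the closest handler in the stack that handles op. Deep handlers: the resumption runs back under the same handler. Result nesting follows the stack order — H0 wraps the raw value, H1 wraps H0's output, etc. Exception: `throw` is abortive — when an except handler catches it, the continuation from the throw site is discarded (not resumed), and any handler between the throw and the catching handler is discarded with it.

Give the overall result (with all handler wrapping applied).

Step-by-step:
get @ H3 ⇒ 8
choose[4, 5] @ H4
  branch[0] choose=4:
    H0 returns 77
    H1 returns 77
    H2 returns [77]
    H3 returns ([77], 8)
    H4 returns [([77], 8)]
  branch[1] choose=5:
    H0 returns 85
    H1 returns 85
    H2 returns [85]
    H3 returns ([85], 8)
    H4 returns [([85], 8)]
= [([77], 8), ([85], 8)]

Answer: [([77], 8), ([85], 8)]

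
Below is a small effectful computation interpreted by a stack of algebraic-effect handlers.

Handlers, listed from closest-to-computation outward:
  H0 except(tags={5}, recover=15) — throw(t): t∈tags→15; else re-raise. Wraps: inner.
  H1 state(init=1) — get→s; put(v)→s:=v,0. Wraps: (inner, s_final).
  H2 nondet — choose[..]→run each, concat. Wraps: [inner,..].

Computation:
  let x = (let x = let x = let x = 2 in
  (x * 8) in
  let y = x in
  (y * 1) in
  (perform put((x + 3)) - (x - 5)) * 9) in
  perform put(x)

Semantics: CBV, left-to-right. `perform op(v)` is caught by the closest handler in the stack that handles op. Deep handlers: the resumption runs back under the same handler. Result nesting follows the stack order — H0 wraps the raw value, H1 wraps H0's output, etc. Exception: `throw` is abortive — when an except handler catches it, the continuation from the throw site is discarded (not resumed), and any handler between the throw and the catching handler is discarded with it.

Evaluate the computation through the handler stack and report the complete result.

Answer: [(0, -99)]

Step-by-step:
put(19) @ H1 ⇒ s:=19
put(-99) @ H1 ⇒ s:=-99
H0 returns 0
H1 returns (0, -99)
H2 returns [(0, -99)]
= [(0, -99)]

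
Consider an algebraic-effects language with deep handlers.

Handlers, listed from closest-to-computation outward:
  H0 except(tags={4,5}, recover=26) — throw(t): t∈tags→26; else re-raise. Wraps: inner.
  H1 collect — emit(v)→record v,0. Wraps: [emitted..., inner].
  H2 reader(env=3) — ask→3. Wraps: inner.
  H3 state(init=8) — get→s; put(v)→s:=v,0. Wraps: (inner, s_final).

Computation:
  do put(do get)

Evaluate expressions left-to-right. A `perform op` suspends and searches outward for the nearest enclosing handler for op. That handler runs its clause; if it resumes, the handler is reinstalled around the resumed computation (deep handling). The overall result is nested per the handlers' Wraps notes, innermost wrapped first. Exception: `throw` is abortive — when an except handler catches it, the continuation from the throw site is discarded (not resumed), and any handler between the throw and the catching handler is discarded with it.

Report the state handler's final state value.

Answer: 8

Step-by-step:
get @ H3 ⇒ 8
put(8) @ H3 ⇒ s:=8
H0 returns 0
H1 returns [0]
H2 returns [0]
H3 returns ([0], 8)
= ([0], 8)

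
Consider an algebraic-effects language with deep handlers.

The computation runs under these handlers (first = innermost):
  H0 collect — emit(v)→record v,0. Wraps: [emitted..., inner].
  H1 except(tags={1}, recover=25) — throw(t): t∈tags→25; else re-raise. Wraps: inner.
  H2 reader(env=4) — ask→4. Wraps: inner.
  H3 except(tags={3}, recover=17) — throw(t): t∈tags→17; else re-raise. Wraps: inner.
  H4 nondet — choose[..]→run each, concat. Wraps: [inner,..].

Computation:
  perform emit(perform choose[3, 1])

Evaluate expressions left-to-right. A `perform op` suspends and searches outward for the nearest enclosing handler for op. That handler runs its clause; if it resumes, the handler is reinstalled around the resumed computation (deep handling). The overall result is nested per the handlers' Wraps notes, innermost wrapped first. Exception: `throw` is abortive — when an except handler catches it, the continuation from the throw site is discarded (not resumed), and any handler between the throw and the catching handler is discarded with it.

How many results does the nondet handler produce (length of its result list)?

Answer: 2

Evaluation trace:
choose[3, 1] @ H4
  branch[0] choose=3:
    emit(3) @ H0 ⇒ out+=3
    H0 returns [3, 0]
    H1 returns [3, 0]
    H2 returns [3, 0]
    H3 returns [3, 0]
    H4 returns [[3, 0]]
  branch[1] choose=1:
    emit(1) @ H0 ⇒ out+=1
    H0 returns [1, 0]
    H1 returns [1, 0]
    H2 returns [1, 0]
    H3 returns [1, 0]
    H4 returns [[1, 0]]
= [[3, 0], [1, 0]]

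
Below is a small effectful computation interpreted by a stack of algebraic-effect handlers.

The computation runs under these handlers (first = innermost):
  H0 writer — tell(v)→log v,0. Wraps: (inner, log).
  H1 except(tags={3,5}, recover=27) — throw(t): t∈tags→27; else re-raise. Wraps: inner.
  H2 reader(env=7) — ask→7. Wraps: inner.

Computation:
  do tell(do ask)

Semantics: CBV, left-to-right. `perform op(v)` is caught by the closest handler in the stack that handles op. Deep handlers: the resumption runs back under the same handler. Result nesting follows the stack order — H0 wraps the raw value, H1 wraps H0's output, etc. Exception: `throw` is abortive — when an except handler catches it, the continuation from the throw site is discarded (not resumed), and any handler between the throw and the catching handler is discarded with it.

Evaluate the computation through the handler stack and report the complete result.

Step-by-step:
ask @ H2 ⇒ 7
tell(7) @ H0 ⇒ log+=7
H0 returns (0, (7))
H1 returns (0, (7))
H2 returns (0, (7))
= (0, (7))

Answer: (0, (7))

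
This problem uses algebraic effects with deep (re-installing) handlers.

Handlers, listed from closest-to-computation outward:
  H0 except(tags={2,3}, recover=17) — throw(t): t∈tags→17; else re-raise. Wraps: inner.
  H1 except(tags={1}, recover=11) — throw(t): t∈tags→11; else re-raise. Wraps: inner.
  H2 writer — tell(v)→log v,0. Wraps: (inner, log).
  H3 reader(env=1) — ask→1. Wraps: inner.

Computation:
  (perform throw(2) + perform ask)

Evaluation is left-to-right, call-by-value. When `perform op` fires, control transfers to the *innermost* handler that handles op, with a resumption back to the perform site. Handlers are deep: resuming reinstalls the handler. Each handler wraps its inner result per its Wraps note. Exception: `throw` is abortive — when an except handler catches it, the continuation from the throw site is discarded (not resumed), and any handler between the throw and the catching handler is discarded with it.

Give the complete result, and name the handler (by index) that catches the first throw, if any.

Step-by-step:
throw(2) @ H0 caught ⇒ 17
H1 returns 17
H2 returns (17, ())
H3 returns (17, ())
= (17, ())

Answer: (17, ()) ; first throw caught by: H0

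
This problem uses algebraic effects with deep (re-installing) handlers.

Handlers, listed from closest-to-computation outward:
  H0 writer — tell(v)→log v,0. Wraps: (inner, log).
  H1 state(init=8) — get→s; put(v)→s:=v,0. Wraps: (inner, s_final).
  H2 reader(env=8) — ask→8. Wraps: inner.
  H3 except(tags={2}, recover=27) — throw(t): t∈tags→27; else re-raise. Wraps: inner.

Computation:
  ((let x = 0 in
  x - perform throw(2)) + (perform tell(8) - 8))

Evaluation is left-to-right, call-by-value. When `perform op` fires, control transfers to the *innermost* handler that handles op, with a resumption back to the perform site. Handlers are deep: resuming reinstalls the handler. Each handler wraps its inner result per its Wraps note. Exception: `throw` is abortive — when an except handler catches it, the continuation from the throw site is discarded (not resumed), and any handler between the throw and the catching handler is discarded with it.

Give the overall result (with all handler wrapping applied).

Answer: 27

Working:
throw(2) @ H3 caught ⇒ 27
= 27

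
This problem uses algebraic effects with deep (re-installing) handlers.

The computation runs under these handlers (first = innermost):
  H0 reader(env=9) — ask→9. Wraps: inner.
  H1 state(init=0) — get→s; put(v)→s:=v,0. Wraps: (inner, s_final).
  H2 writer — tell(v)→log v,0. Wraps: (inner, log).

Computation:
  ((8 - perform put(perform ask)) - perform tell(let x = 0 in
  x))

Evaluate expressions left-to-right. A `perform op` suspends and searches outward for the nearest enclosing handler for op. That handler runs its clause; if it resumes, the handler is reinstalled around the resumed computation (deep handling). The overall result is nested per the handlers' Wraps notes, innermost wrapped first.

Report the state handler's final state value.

Answer: 9

Evaluation trace:
ask @ H0 ⇒ 9
put(9) @ H1 ⇒ s:=9
tell(0) @ H2 ⇒ log+=0
H0 returns 8
H1 returns (8, 9)
H2 returns ((8, 9), (0))
= ((8, 9), (0))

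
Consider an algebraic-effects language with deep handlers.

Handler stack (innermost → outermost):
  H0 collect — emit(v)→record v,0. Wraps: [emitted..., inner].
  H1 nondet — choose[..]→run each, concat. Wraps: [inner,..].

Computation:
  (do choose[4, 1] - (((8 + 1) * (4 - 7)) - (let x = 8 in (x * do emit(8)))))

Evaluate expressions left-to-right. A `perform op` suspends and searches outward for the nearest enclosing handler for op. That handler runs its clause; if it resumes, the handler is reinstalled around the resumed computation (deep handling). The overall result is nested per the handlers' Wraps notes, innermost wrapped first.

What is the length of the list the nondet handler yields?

Answer: 2

Evaluation trace:
choose[4, 1] @ H1
  branch[0] choose=4:
    emit(8) @ H0 ⇒ out+=8
    H0 returns [8, 31]
    H1 returns [[8, 31]]
  branch[1] choose=1:
    emit(8) @ H0 ⇒ out+=8
    H0 returns [8, 28]
    H1 returns [[8, 28]]
= [[8, 31], [8, 28]]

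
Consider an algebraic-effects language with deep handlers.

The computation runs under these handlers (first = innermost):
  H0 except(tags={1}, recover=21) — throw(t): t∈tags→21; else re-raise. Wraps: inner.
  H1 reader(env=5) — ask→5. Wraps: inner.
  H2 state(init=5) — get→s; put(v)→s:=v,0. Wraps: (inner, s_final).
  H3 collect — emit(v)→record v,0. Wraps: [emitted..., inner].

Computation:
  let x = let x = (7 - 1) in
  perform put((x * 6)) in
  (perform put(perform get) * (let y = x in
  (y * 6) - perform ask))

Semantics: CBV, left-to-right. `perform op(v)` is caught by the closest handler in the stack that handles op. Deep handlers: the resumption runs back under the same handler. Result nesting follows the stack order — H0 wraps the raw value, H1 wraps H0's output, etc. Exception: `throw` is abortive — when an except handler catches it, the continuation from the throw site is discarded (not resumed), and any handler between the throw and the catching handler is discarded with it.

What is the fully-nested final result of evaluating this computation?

Answer: [(0, 36)]

Step-by-step:
put(36) @ H2 ⇒ s:=36
get @ H2 ⇒ 36
put(36) @ H2 ⇒ s:=36
ask @ H1 ⇒ 5
H0 returns 0
H1 returns 0
H2 returns (0, 36)
H3 returns [(0, 36)]
= [(0, 36)]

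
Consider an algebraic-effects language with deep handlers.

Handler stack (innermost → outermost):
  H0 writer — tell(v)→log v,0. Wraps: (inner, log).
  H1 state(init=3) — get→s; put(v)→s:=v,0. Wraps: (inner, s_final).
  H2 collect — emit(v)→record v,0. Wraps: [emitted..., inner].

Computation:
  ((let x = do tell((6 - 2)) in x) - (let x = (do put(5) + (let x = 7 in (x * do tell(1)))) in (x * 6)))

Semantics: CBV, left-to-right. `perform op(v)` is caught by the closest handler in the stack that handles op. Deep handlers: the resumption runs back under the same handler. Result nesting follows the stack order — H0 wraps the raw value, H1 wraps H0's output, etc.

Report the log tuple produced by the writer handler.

Working:
tell(4) @ H0 ⇒ log+=4
put(5) @ H1 ⇒ s:=5
tell(1) @ H0 ⇒ log+=1
H0 returns (0, (4, 1))
H1 returns ((0, (4, 1)), 5)
H2 returns [((0, (4, 1)), 5)]
= [((0, (4, 1)), 5)]

Answer: (4, 1)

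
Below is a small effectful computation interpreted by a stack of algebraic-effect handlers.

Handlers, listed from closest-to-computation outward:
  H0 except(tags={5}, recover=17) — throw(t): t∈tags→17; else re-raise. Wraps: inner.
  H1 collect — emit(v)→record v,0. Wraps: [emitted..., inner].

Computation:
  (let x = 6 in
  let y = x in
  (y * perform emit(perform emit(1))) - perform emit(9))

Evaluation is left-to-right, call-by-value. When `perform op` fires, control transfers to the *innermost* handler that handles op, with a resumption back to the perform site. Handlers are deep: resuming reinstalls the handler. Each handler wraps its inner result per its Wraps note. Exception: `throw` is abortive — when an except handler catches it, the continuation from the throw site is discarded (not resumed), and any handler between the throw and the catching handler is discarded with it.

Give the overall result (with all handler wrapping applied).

Evaluation trace:
emit(1) @ H1 ⇒ out+=1
emit(0) @ H1 ⇒ out+=0
emit(9) @ H1 ⇒ out+=9
H0 returns 0
H1 returns [1, 0, 9, 0]
= [1, 0, 9, 0]

Answer: [1, 0, 9, 0]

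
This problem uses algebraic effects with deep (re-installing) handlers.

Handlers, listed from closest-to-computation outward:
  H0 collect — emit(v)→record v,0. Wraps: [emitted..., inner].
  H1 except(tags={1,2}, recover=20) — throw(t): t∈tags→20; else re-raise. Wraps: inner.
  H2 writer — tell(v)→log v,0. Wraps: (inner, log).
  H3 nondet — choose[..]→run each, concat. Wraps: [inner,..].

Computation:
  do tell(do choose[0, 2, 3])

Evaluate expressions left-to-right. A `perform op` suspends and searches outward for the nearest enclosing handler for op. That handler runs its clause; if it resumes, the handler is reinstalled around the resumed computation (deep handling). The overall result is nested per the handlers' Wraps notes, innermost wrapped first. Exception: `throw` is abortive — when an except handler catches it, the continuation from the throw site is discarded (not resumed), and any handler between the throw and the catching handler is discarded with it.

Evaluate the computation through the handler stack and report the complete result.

Working:
choose[0, 2, 3] @ H3
  branch[0] choose=0:
    tell(0) @ H2 ⇒ log+=0
    H0 returns [0]
    H1 returns [0]
    H2 returns ([0], (0))
    H3 returns [([0], (0))]
  branch[1] choose=2:
    tell(2) @ H2 ⇒ log+=2
    H0 returns [0]
    H1 returns [0]
    H2 returns ([0], (2))
    H3 returns [([0], (2))]
  branch[2] choose=3:
    tell(3) @ H2 ⇒ log+=3
    H0 returns [0]
    H1 returns [0]
    H2 returns ([0], (3))
    H3 returns [([0], (3))]
= [([0], (0)), ([0], (2)), ([0], (3))]

Answer: [([0], (0)), ([0], (2)), ([0], (3))]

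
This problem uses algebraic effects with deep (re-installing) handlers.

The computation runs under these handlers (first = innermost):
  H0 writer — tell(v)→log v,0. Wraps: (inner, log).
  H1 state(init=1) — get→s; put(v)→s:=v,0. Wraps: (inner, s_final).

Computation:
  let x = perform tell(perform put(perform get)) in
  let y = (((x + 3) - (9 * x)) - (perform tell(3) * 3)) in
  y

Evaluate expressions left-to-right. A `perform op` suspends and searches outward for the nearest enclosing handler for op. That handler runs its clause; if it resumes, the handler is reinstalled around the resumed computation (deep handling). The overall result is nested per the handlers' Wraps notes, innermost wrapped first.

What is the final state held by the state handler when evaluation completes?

Evaluation trace:
get @ H1 ⇒ 1
put(1) @ H1 ⇒ s:=1
tell(0) @ H0 ⇒ log+=0
tell(3) @ H0 ⇒ log+=3
H0 returns (3, (0, 3))
H1 returns ((3, (0, 3)), 1)
= ((3, (0, 3)), 1)

Answer: 1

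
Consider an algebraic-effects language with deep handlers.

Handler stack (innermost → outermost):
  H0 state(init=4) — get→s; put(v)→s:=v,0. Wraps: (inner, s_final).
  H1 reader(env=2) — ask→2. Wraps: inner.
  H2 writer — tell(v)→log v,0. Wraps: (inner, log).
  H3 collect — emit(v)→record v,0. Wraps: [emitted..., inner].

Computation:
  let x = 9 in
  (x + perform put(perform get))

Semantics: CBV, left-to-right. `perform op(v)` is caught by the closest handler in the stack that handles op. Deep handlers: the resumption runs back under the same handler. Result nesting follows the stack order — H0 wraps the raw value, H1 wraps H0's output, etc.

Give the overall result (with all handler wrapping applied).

Answer: [((9, 4), ())]

Working:
get @ H0 ⇒ 4
put(4) @ H0 ⇒ s:=4
H0 returns (9, 4)
H1 returns (9, 4)
H2 returns ((9, 4), ())
H3 returns [((9, 4), ())]
= [((9, 4), ())]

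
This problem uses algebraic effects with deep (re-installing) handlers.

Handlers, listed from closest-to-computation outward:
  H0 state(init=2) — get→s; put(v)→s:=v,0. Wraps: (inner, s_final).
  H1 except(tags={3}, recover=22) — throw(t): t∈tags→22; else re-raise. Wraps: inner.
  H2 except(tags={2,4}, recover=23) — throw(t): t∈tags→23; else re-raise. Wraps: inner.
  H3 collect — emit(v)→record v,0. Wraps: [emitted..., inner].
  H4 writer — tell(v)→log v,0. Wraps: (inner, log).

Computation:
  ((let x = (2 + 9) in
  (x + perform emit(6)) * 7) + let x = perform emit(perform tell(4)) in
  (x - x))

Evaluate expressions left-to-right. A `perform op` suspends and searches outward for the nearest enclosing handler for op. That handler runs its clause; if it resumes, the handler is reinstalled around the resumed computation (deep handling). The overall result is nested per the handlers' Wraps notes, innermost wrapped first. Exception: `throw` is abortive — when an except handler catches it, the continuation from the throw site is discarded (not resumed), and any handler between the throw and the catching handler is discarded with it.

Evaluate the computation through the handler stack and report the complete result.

Answer: ([6, 0, (77, 2)], (4))

Working:
emit(6) @ H3 ⇒ out+=6
tell(4) @ H4 ⇒ log+=4
emit(0) @ H3 ⇒ out+=0
H0 returns (77, 2)
H1 returns (77, 2)
H2 returns (77, 2)
H3 returns [6, 0, (77, 2)]
H4 returns ([6, 0, (77, 2)], (4))
= ([6, 0, (77, 2)], (4))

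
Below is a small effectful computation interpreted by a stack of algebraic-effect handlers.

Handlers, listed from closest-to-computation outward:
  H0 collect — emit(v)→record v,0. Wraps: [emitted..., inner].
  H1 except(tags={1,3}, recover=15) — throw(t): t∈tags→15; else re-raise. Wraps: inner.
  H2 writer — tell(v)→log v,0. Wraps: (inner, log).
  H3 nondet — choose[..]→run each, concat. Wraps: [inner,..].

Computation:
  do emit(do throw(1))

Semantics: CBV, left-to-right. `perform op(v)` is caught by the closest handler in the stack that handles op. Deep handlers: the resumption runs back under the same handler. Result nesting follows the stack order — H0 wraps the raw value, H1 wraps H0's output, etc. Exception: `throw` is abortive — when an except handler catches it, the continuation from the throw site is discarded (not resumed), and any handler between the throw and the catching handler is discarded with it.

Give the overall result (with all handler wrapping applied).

Answer: [(15, ())]

Evaluation trace:
throw(1) @ H1 caught ⇒ 15
H2 returns (15, ())
H3 returns [(15, ())]
= [(15, ())]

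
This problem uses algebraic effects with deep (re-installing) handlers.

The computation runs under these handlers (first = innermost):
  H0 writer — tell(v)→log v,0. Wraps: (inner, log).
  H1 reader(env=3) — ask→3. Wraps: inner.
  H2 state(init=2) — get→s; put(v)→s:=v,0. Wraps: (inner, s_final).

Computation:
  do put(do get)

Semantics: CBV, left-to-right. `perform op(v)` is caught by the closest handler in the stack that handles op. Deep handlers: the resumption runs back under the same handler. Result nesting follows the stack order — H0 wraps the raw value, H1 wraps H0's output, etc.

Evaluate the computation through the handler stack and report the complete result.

Answer: ((0, ()), 2)

Step-by-step:
get @ H2 ⇒ 2
put(2) @ H2 ⇒ s:=2
H0 returns (0, ())
H1 returns (0, ())
H2 returns ((0, ()), 2)
= ((0, ()), 2)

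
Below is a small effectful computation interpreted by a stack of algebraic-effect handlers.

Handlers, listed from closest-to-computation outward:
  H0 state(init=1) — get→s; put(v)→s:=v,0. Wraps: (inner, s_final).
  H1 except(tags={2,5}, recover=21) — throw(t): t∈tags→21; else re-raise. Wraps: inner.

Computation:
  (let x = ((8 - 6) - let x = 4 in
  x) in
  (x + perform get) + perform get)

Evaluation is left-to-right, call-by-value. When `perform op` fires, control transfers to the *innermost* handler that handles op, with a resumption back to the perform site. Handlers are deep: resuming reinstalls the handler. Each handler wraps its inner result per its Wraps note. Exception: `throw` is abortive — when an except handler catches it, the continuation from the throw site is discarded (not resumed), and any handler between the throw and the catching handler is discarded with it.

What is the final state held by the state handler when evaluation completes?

Evaluation trace:
get @ H0 ⇒ 1
get @ H0 ⇒ 1
H0 returns (0, 1)
H1 returns (0, 1)
= (0, 1)

Answer: 1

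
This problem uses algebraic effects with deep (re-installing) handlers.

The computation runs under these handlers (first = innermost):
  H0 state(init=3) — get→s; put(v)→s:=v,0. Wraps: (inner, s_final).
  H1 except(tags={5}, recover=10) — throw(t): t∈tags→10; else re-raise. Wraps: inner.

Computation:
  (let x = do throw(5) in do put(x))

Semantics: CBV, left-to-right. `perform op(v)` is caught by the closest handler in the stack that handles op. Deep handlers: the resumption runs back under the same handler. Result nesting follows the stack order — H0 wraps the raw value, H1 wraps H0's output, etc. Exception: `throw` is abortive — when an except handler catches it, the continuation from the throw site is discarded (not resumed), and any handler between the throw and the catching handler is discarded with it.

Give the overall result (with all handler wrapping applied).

Answer: 10

Evaluation trace:
throw(5) @ H1 caught ⇒ 10
= 10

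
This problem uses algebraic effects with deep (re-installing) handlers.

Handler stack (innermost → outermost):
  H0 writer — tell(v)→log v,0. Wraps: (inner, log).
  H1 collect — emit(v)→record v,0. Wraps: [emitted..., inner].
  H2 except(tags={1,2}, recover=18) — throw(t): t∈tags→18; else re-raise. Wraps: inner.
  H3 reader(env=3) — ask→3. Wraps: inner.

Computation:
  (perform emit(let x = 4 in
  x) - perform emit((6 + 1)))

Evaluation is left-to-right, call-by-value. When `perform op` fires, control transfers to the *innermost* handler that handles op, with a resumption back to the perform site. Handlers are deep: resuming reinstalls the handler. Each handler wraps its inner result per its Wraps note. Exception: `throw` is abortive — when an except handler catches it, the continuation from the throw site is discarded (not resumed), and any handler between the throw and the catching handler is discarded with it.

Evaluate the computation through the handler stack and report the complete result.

Answer: [4, 7, (0, ())]

Step-by-step:
emit(4) @ H1 ⇒ out+=4
emit(7) @ H1 ⇒ out+=7
H0 returns (0, ())
H1 returns [4, 7, (0, ())]
H2 returns [4, 7, (0, ())]
H3 returns [4, 7, (0, ())]
= [4, 7, (0, ())]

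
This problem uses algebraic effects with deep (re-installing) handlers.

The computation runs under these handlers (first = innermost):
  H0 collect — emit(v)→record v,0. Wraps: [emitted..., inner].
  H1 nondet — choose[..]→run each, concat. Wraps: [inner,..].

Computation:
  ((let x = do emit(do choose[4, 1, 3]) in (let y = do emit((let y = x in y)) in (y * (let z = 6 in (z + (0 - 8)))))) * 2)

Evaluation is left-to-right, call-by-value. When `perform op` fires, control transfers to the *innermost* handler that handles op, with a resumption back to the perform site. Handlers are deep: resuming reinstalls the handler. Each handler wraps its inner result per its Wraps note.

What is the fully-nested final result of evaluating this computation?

Working:
choose[4, 1, 3] @ H1
  branch[0] choose=4:
    emit(4) @ H0 ⇒ out+=4
    emit(0) @ H0 ⇒ out+=0
    H0 returns [4, 0, 0]
    H1 returns [[4, 0, 0]]
  branch[1] choose=1:
    emit(1) @ H0 ⇒ out+=1
    emit(0) @ H0 ⇒ out+=0
    H0 returns [1, 0, 0]
    H1 returns [[1, 0, 0]]
  branch[2] choose=3:
    emit(3) @ H0 ⇒ out+=3
    emit(0) @ H0 ⇒ out+=0
    H0 returns [3, 0, 0]
    H1 returns [[3, 0, 0]]
= [[4, 0, 0], [1, 0, 0], [3, 0, 0]]

Answer: [[4, 0, 0], [1, 0, 0], [3, 0, 0]]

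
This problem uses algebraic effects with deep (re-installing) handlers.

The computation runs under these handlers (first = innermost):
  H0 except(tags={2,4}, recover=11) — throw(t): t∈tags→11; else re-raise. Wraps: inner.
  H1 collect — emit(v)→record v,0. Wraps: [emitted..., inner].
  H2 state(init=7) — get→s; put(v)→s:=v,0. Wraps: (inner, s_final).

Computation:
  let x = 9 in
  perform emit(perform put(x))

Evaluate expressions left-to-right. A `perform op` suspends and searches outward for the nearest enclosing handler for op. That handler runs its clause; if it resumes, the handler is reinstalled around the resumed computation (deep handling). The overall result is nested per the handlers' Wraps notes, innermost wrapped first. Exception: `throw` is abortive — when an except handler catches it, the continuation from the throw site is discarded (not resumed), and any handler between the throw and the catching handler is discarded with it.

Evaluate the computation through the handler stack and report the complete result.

Working:
put(9) @ H2 ⇒ s:=9
emit(0) @ H1 ⇒ out+=0
H0 returns 0
H1 returns [0, 0]
H2 returns ([0, 0], 9)
= ([0, 0], 9)

Answer: ([0, 0], 9)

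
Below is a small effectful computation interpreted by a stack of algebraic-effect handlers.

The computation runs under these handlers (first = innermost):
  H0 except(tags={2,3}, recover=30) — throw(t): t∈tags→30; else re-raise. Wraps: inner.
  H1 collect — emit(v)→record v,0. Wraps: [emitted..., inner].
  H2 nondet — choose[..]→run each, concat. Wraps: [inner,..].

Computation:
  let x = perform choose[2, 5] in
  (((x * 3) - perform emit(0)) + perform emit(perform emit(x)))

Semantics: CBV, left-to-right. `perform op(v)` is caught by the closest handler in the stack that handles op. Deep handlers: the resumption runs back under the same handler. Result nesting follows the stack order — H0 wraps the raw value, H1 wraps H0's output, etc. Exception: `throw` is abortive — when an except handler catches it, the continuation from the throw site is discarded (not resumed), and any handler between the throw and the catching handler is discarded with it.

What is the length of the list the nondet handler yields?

Step-by-step:
choose[2, 5] @ H2
  branch[0] choose=2:
    emit(0) @ H1 ⇒ out+=0
    emit(2) @ H1 ⇒ out+=2
    emit(0) @ H1 ⇒ out+=0
    H0 returns 6
    H1 returns [0, 2, 0, 6]
    H2 returns [[0, 2, 0, 6]]
  branch[1] choose=5:
    emit(0) @ H1 ⇒ out+=0
    emit(5) @ H1 ⇒ out+=5
    emit(0) @ H1 ⇒ out+=0
    H0 returns 15
    H1 returns [0, 5, 0, 15]
    H2 returns [[0, 5, 0, 15]]
= [[0, 2, 0, 6], [0, 5, 0, 15]]

Answer: 2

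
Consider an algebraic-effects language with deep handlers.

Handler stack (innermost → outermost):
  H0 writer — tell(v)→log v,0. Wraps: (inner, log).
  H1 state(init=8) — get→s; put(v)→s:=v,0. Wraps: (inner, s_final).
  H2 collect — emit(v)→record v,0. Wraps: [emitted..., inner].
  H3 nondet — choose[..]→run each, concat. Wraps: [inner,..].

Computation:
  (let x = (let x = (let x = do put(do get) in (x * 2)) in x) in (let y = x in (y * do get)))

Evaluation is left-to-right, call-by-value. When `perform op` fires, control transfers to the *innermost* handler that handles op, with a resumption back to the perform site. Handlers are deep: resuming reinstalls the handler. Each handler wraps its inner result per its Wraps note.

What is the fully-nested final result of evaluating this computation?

Answer: [[((0, ()), 8)]]

Step-by-step:
get @ H1 ⇒ 8
put(8) @ H1 ⇒ s:=8
get @ H1 ⇒ 8
H0 returns (0, ())
H1 returns ((0, ()), 8)
H2 returns [((0, ()), 8)]
H3 returns [[((0, ()), 8)]]
= [[((0, ()), 8)]]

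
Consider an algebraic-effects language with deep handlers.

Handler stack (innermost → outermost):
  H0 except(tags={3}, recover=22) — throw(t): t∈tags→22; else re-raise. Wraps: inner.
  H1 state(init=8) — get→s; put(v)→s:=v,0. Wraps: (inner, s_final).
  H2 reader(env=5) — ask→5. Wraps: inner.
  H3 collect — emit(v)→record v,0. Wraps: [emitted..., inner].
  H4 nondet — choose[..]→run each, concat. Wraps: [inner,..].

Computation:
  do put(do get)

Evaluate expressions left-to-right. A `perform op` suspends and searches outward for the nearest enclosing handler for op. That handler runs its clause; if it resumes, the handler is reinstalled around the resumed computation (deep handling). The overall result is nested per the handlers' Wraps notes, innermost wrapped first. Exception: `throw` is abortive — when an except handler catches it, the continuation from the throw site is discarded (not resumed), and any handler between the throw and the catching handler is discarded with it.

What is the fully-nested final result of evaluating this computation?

Answer: [[(0, 8)]]

Working:
get @ H1 ⇒ 8
put(8) @ H1 ⇒ s:=8
H0 returns 0
H1 returns (0, 8)
H2 returns (0, 8)
H3 returns [(0, 8)]
H4 returns [[(0, 8)]]
= [[(0, 8)]]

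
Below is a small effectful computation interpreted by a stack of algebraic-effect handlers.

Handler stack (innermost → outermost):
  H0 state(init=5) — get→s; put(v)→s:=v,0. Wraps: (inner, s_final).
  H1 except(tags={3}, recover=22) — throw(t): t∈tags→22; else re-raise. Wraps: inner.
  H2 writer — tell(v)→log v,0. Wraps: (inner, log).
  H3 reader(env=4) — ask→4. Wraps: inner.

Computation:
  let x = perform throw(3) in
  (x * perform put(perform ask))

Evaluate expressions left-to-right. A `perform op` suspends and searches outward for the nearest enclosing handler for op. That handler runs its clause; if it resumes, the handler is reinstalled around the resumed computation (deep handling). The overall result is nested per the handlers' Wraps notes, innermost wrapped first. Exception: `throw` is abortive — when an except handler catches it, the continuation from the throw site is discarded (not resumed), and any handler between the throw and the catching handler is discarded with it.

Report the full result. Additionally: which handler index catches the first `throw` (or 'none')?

Answer: (22, ()) ; first throw caught by: H1

Evaluation trace:
throw(3) @ H1 caught ⇒ 22
H2 returns (22, ())
H3 returns (22, ())
= (22, ())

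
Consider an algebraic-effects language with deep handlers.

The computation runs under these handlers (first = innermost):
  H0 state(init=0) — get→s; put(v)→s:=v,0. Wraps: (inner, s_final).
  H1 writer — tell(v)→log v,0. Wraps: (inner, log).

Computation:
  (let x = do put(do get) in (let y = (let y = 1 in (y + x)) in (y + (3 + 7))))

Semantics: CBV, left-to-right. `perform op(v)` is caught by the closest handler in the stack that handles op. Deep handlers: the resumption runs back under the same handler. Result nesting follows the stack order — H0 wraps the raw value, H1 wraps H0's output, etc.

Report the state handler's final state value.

Answer: 0

Evaluation trace:
get @ H0 ⇒ 0
put(0) @ H0 ⇒ s:=0
H0 returns (11, 0)
H1 returns ((11, 0), ())
= ((11, 0), ())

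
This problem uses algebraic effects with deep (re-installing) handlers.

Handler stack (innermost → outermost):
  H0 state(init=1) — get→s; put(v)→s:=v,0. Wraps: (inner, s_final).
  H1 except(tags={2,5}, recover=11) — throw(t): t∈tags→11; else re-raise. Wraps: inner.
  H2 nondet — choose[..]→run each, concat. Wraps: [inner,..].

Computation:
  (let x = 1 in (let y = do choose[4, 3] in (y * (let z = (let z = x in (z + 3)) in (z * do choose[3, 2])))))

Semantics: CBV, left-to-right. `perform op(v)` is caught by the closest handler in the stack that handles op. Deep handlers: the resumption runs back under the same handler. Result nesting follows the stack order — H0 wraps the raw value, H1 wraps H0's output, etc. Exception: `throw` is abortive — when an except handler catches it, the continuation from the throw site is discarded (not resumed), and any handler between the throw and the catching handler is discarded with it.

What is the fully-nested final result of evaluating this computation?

Step-by-step:
choose[4, 3] @ H2
  branch[0] choose=4:
    choose[3, 2] @ H2
      branch[0] choose=3:
        H0 returns (48, 1)
        H1 returns (48, 1)
        H2 returns [(48, 1)]
      branch[1] choose=2:
        H0 returns (32, 1)
        H1 returns (32, 1)
        H2 returns [(32, 1)]
  branch[1] choose=3:
    choose[3, 2] @ H2
      branch[0] choose=3:
        H0 returns (36, 1)
        H1 returns (36, 1)
        H2 returns [(36, 1)]
      branch[1] choose=2:
        H0 returns (24, 1)
        H1 returns (24, 1)
        H2 returns [(24, 1)]
= [(48, 1), (32, 1), (36, 1), (24, 1)]

Answer: [(48, 1), (32, 1), (36, 1), (24, 1)]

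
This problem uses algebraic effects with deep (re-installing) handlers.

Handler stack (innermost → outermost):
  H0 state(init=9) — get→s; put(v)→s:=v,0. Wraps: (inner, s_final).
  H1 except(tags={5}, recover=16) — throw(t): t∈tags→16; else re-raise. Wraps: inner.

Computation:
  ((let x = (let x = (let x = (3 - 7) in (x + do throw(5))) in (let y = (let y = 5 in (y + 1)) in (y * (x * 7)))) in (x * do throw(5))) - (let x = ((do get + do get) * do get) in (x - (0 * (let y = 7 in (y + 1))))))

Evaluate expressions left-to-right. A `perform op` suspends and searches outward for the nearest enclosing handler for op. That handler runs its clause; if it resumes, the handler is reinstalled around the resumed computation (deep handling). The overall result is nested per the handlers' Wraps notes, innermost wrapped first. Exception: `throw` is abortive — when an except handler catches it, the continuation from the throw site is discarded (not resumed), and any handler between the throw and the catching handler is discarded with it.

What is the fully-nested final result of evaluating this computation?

Evaluation trace:
throw(5) @ H1 caught ⇒ 16
= 16

Answer: 16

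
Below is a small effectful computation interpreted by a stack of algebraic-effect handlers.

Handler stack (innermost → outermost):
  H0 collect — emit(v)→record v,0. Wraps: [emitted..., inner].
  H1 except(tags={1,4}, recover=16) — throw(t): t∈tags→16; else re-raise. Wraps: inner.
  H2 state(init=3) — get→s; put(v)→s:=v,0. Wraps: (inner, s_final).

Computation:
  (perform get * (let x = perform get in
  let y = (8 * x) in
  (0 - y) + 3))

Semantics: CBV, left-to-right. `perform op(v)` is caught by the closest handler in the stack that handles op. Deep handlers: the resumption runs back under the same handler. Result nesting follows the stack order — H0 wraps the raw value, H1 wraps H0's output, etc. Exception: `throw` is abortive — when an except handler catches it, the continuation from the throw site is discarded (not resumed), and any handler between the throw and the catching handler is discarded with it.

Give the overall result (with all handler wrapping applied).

Answer: ([-63], 3)

Evaluation trace:
get @ H2 ⇒ 3
get @ H2 ⇒ 3
H0 returns [-63]
H1 returns [-63]
H2 returns ([-63], 3)
= ([-63], 3)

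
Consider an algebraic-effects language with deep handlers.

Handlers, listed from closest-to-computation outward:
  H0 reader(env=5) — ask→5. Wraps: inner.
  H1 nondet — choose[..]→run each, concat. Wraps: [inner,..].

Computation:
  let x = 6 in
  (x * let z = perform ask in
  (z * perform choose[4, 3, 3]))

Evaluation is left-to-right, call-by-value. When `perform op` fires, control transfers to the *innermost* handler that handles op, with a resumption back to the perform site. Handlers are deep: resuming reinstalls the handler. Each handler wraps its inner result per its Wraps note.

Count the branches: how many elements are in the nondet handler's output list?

Answer: 3

Working:
ask @ H0 ⇒ 5
choose[4, 3, 3] @ H1
  branch[0] choose=4:
    H0 returns 120
    H1 returns [120]
  branch[1] choose=3:
    H0 returns 90
    H1 returns [90]
  branch[2] choose=3:
    H0 returns 90
    H1 returns [90]
= [120, 90, 90]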